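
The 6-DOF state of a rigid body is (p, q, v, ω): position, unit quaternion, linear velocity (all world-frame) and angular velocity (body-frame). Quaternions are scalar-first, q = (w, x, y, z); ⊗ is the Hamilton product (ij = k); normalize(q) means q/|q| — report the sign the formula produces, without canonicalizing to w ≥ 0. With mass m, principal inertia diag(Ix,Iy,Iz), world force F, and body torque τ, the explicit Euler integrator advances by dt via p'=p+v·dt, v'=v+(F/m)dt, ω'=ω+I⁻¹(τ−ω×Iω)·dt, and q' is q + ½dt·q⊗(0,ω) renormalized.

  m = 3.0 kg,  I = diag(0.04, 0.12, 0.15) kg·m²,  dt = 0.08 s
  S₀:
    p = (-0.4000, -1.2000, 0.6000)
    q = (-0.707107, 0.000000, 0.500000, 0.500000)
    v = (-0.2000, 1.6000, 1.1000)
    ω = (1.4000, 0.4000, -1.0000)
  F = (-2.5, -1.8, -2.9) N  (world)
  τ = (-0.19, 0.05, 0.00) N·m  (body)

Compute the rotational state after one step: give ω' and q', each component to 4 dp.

ω' = (1.0440, 0.3307, -1.0239)
q' = (-0.6934, -0.0674, 0.5154, 0.4990)

angular accel α = (-4.4500, -0.8667, -0.2987)
ω' = ω + α·dt = (1.0440, 0.3307, -1.0239)
q⊗(0,ω) = (0.3000000, -1.6899498, 0.4171572, 0.0071070)
q + ½dt·q⊗(0,ω), renormalized = (-0.6934, -0.0674, 0.5154, 0.4990)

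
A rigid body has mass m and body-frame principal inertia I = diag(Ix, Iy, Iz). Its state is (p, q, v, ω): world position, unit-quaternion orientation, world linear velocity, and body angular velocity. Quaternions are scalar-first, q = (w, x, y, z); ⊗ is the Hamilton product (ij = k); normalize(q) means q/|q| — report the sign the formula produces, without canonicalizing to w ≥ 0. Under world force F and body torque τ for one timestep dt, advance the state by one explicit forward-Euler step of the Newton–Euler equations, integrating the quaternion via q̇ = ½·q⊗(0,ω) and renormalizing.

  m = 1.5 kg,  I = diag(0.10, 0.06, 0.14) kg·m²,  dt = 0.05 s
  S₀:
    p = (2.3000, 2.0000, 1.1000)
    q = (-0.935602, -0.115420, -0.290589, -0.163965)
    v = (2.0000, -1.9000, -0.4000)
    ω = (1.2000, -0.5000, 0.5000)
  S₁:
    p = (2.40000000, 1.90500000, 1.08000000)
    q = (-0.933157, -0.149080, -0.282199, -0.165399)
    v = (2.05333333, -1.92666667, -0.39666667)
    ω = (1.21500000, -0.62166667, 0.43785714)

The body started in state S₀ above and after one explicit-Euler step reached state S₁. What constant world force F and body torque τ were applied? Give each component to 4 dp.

F = (1.6000, -0.8000, 0.1000)
τ = (0.0100, -0.1700, -0.1500)

Δω = ω₁−ω₀ = (0.01500000, -0.12166667, -0.06214286)
τ = I·(Δω/dt) + ω₀×(Iω₀) = (0.0100, -0.1700, -0.1500)
Δv = v₁−v₀ = (0.05333333, -0.02666667, 0.00333333)
applied force F = (1.6000, -0.8000, 0.1000)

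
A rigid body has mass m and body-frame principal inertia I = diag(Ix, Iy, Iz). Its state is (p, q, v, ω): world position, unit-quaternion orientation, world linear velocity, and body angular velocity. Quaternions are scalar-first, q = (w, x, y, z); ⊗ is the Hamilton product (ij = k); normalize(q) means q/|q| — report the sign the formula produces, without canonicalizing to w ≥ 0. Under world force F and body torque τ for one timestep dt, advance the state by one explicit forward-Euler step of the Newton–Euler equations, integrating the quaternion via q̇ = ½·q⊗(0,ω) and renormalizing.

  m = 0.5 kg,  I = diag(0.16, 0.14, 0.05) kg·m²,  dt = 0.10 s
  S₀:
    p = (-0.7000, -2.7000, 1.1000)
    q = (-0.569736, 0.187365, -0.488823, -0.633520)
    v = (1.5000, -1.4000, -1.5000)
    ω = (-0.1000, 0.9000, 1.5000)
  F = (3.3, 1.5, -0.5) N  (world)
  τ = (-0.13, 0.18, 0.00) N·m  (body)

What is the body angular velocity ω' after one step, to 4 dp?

ω' = (-0.1053, 1.0404, 1.4964)

(τ − ω×Iω)/I = (-0.0531, 1.4036, -0.0360)
ω' = ω + α·dt = (-0.1053, 1.0404, 1.4964)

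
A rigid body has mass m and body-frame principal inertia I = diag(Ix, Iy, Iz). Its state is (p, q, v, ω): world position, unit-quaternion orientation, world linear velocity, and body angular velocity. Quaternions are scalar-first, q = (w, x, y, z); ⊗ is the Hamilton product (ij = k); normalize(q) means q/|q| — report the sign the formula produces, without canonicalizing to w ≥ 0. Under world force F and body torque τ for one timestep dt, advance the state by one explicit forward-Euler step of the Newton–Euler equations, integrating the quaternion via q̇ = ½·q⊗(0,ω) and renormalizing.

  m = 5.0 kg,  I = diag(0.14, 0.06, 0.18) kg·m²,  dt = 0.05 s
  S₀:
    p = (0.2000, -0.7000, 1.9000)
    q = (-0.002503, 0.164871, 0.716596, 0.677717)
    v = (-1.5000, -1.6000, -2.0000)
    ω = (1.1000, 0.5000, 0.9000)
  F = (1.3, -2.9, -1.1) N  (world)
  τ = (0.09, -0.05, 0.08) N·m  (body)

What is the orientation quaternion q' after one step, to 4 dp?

q⊗(0,ω) = (-1.1496014, 0.3033246, 0.5958533, -0.7080728)
updated quaternion q' = (-0.0312, 0.1723, 0.7310, 0.6595)

q' = (-0.0312, 0.1723, 0.7310, 0.6595)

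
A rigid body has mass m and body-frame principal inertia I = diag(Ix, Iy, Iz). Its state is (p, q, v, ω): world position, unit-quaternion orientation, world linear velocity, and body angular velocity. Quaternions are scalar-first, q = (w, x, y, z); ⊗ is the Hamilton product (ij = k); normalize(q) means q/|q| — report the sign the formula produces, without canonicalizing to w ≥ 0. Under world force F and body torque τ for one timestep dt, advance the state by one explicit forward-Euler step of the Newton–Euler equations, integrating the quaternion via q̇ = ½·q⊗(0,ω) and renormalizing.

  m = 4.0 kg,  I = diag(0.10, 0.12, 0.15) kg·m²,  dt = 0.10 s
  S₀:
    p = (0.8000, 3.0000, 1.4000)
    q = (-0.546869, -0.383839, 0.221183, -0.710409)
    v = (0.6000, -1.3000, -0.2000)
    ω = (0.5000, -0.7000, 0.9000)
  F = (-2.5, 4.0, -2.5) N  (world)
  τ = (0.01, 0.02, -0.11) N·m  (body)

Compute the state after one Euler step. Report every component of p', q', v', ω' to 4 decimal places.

α = I⁻¹(τ − ω×Iω) = (0.2890, 0.3542, -0.6867)
new body rate ω' = (0.5289, -0.6646, 0.8313)
q⊗(0,ω) = (0.9861157, -0.5716561, 0.3730589, -0.3340863)
q + ½dt·q⊗(0,ω), renormalized = (-0.4966, -0.4116, 0.2394, -0.7257)
a = (-0.6250, 1.0000, -0.6250)
p' = p + v·dt = (0.8600, 2.8700, 1.3800)
v + (F/m)dt = (0.5375, -1.2000, -0.2625)

p' = (0.8600, 2.8700, 1.3800)
q' = (-0.4966, -0.4116, 0.2394, -0.7257)
v' = (0.5375, -1.2000, -0.2625)
ω' = (0.5289, -0.6646, 0.8313)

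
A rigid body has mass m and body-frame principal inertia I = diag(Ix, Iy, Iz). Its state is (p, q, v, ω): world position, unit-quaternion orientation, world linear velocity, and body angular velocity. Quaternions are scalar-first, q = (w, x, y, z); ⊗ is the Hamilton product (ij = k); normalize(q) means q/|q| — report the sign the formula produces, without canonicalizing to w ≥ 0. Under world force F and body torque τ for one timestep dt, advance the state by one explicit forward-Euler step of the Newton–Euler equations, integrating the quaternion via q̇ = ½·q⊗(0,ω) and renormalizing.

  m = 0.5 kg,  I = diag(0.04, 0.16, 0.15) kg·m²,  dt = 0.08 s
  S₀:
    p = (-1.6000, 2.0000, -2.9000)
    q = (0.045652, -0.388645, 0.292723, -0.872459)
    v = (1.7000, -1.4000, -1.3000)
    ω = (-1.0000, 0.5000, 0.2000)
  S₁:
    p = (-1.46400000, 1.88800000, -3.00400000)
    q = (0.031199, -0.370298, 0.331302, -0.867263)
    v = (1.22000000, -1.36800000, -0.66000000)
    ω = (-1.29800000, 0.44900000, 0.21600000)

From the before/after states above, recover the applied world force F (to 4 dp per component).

velocity change Δv = (-0.48000000, 0.03200000, 0.64000000)
applied force F = (-3.0000, 0.2000, 4.0000)

F = (-3.0000, 0.2000, 4.0000)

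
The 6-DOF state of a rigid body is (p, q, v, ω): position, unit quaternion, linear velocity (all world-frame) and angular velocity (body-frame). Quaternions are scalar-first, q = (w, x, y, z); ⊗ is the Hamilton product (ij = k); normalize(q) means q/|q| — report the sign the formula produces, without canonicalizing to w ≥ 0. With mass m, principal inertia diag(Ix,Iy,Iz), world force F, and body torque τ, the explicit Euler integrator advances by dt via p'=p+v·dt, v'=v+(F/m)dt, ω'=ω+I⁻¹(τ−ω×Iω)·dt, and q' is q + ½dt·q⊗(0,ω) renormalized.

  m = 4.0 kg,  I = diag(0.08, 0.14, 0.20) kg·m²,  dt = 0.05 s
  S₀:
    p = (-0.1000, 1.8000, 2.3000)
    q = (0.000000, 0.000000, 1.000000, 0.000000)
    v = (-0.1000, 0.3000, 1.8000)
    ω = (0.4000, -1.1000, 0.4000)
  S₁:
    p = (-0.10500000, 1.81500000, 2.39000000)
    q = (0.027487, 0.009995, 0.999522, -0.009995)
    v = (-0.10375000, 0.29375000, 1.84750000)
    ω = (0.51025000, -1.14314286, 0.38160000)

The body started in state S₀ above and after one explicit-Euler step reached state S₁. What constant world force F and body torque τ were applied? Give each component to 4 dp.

ω₁ − ω₀ = (0.11025000, -0.04314286, -0.01840000)
τ = I·(Δω/dt) + ω₀×(Iω₀) = (0.1500, -0.1400, -0.1000)
v₁ − v₀ = (-0.00375000, -0.00625000, 0.04750000)
applied force F = (-0.3000, -0.5000, 3.8000)

F = (-0.3000, -0.5000, 3.8000)
τ = (0.1500, -0.1400, -0.1000)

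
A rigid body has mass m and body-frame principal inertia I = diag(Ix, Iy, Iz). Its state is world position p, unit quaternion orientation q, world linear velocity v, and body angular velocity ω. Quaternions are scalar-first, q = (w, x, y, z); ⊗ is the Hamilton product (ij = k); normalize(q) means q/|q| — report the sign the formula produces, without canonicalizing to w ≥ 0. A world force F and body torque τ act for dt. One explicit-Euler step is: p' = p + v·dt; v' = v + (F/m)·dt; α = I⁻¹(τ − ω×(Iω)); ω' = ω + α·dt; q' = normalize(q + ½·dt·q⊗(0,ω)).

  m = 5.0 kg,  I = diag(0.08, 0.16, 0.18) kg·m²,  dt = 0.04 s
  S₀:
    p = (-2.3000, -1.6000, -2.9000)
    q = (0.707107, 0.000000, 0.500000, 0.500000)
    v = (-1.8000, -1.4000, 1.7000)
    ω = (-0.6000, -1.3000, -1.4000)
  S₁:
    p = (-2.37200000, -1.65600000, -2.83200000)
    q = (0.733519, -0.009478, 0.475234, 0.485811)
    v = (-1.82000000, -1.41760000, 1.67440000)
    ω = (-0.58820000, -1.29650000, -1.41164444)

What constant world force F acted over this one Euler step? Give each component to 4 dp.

F = (-2.5000, -2.2000, -3.2000)

Δv = v₁−v₀ = (-0.02000000, -0.01760000, -0.02560000)
F = m·Δv/dt = (-2.5000, -2.2000, -3.2000)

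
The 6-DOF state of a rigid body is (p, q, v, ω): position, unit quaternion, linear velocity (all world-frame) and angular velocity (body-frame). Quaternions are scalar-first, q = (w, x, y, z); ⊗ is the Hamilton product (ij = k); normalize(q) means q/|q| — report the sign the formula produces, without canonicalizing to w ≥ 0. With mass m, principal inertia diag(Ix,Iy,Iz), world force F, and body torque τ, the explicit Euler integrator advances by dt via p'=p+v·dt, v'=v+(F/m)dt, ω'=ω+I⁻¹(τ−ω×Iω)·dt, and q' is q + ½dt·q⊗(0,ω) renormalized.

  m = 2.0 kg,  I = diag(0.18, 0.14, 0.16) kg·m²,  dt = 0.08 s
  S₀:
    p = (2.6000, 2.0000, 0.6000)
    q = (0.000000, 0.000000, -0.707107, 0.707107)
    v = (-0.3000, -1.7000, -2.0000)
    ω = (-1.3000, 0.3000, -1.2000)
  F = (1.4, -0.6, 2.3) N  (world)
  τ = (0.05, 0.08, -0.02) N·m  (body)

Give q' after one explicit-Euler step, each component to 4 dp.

q' = (0.0423, 0.0254, -0.7420, 0.6686)

Hamilton product q⊗(0,ω) = (1.0606605, 0.6363963, -0.9192391, -0.9192391)
q + ½dt·q⊗(0,ω), renormalized = (0.0423, 0.0254, -0.7420, 0.6686)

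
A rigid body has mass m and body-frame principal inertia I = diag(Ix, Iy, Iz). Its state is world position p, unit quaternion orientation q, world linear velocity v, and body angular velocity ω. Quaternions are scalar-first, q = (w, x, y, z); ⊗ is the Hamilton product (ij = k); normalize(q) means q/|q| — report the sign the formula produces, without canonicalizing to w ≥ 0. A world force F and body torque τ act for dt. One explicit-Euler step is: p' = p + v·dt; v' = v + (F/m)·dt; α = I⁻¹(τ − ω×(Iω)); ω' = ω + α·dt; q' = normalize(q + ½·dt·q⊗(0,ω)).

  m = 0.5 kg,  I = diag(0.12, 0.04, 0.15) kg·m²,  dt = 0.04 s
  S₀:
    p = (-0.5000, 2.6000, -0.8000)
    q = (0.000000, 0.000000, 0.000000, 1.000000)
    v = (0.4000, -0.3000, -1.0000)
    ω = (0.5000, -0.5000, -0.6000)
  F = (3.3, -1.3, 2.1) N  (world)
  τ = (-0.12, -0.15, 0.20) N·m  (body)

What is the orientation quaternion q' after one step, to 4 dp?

q⊗(0,ω) = (0.6000000, 0.5000000, 0.5000000, 0.0000000)
updated quaternion q' = (0.0120, 0.0100, 0.0100, 0.9998)

q' = (0.0120, 0.0100, 0.0100, 0.9998)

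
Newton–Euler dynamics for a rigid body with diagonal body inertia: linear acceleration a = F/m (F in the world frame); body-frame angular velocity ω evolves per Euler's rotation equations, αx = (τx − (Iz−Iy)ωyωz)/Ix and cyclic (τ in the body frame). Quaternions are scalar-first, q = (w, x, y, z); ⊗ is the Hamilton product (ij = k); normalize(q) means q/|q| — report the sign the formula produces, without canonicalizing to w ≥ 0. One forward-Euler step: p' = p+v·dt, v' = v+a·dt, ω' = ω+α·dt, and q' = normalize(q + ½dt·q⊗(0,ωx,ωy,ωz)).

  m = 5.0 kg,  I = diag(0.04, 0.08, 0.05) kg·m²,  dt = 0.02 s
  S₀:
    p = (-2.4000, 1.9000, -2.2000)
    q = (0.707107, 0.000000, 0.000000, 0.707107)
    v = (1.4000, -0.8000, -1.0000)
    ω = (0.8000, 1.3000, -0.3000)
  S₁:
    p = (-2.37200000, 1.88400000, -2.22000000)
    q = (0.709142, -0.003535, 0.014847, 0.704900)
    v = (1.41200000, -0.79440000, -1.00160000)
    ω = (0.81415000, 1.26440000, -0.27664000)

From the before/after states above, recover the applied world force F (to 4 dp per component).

F = (3.0000, 1.4000, -0.4000)

v₁ − v₀ = (0.01200000, 0.00560000, -0.00160000)
F = m·Δv/dt = (3.0000, 1.4000, -0.4000)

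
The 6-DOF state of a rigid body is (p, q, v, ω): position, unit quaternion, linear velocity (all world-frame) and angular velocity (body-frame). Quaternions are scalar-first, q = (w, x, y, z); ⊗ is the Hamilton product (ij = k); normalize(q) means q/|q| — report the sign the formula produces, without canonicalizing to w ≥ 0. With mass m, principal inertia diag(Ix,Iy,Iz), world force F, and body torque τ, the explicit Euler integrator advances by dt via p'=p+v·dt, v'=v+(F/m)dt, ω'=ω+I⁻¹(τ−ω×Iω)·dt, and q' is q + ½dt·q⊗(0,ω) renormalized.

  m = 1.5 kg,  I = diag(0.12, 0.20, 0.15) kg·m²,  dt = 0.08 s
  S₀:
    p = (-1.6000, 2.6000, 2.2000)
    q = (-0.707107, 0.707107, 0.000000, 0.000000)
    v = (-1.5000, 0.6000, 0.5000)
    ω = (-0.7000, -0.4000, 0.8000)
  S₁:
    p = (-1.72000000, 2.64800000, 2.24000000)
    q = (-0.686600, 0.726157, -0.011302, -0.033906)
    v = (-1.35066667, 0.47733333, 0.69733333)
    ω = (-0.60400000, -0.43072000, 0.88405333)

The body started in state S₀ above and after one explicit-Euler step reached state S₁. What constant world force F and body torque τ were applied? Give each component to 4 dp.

F = (2.8000, -2.3000, 3.7000)
τ = (0.1600, -0.0600, 0.1800)

Δv = v₁−v₀ = (0.14933333, -0.12266667, 0.19733333)
F = m·Δv/dt = (2.8000, -2.3000, 3.7000)
Δω = ω₁−ω₀ = (0.09600000, -0.03072000, 0.08405333)
precession coupling = (0.0160, 0.0168, 0.0224)
I·α + gyro = (0.1600, -0.0600, 0.1800)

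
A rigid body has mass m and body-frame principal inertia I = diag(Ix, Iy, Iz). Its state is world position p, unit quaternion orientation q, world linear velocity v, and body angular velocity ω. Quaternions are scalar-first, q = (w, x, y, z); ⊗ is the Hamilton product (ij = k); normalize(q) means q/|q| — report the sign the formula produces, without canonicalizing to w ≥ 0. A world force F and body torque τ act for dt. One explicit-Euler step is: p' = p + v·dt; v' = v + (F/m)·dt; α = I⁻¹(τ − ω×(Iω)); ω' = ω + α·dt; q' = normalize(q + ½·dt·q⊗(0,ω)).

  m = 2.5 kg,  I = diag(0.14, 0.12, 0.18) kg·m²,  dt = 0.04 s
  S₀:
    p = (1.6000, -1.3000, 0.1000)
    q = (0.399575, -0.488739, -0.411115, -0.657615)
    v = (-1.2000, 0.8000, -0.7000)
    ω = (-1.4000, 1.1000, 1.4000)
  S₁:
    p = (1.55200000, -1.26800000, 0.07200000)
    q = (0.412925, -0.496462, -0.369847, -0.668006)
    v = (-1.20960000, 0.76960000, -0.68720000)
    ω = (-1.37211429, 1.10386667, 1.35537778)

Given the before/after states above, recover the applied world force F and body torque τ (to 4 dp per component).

velocity change Δv = (-0.00960000, -0.03040000, 0.01280000)
m·(v₁−v₀)/dt = (-0.6000, -1.9000, 0.8000)
Δω = ω₁−ω₀ = (0.02788571, 0.00386667, -0.04462222)
applied torque τ = (0.1900, 0.0900, -0.1700)

F = (-0.6000, -1.9000, 0.8000)
τ = (0.1900, 0.0900, -0.1700)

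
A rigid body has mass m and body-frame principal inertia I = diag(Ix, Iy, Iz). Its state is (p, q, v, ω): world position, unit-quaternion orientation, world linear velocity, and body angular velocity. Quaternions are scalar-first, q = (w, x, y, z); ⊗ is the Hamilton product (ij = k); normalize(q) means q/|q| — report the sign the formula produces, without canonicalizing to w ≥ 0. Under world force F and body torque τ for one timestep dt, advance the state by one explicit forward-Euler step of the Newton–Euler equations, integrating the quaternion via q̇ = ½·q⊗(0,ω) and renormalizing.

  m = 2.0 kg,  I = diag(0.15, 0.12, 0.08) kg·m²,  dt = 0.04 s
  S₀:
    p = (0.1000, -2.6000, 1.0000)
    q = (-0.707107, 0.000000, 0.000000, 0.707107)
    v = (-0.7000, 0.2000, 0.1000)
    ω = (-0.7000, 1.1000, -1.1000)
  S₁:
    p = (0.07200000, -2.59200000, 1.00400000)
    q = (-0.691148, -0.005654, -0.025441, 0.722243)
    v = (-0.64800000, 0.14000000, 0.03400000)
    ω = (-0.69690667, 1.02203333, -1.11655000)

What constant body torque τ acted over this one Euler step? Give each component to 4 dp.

τ = (0.0600, -0.1800, -0.0100)

ω₁ − ω₀ = (0.00309333, -0.07796667, -0.01655000)
τ = I·(Δω/dt) + ω₀×(Iω₀) = (0.0600, -0.1800, -0.0100)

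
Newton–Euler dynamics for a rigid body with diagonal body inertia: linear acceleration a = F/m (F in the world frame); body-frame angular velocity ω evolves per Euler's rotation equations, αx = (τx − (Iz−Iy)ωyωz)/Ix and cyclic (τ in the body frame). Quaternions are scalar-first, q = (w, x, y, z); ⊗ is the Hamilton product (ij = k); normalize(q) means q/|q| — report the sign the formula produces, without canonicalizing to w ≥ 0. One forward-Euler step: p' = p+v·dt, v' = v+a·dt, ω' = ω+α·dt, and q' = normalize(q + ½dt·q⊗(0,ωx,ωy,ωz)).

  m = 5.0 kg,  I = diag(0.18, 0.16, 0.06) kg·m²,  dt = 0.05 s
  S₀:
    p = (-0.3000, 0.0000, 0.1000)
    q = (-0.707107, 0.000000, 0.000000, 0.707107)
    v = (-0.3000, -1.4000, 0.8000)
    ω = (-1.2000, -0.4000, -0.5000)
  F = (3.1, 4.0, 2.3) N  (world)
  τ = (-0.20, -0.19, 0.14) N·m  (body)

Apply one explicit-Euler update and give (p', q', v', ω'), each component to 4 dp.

p' = (-0.3150, -0.0700, 0.1400)
q' = (-0.6979, 0.0283, -0.0141, 0.7155)
v' = (-0.2690, -1.3600, 0.8230)
ω' = (-1.2500, -0.4819, -0.3753)

gyro term ω×Iω = (-0.0200, 0.0720, -0.0096)
α = I⁻¹(τ − ω×Iω) = (-1.0000, -1.6375, 2.4933)
ω + α·dt = (-1.2500, -0.4819, -0.3753)
2q̇ = q⊗(0,ω) = (0.3535535, 1.1313712, -0.5656856, 0.3535535)
updated quaternion q' = (-0.6979, 0.0283, -0.0141, 0.7155)
a = F/m = (0.6200, 0.8000, 0.4600)
p + v·dt = (-0.3150, -0.0700, 0.1400)
v + (F/m)dt = (-0.2690, -1.3600, 0.8230)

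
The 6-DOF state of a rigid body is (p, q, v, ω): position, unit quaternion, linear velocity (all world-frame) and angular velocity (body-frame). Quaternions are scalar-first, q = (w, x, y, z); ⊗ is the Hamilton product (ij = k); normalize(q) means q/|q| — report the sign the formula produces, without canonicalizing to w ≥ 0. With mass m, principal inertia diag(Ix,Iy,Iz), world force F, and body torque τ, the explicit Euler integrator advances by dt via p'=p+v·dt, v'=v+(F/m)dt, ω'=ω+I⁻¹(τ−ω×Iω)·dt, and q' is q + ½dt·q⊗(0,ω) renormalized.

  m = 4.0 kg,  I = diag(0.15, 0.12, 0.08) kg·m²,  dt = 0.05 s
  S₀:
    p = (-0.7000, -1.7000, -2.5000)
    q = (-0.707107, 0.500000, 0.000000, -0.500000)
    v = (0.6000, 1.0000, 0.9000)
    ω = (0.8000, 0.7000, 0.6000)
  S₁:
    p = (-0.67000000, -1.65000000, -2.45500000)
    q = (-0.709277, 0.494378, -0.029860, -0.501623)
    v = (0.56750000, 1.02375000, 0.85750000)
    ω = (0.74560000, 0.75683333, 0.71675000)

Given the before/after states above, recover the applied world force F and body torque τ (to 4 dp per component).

rate change Δω = (-0.05440000, 0.05683333, 0.11675000)
applied torque τ = (-0.1800, 0.1700, 0.1700)
v₁ − v₀ = (-0.03250000, 0.02375000, -0.04250000)
m·(v₁−v₀)/dt = (-2.6000, 1.9000, -3.4000)

F = (-2.6000, 1.9000, -3.4000)
τ = (-0.1800, 0.1700, 0.1700)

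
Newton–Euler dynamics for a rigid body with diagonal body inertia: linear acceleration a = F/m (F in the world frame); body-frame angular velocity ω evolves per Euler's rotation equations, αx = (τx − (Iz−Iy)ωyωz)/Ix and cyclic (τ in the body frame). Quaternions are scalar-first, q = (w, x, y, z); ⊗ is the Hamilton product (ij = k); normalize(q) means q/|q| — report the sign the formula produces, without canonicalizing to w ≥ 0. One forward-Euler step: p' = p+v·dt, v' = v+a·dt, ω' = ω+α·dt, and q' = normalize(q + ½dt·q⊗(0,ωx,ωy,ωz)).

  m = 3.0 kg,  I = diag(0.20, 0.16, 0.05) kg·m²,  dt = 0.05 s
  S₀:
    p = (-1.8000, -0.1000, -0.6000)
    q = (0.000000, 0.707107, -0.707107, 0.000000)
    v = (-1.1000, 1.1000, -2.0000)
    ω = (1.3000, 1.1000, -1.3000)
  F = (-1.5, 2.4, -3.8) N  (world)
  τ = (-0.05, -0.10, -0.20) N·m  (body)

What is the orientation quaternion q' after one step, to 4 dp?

2q̇ = q⊗(0,ω) = (-0.1414214, 0.9192391, 0.9192391, 1.6970568)
q + ½dt·q⊗(0,ω), renormalized = (-0.0035, 0.7290, -0.6831, 0.0424)

q' = (-0.0035, 0.7290, -0.6831, 0.0424)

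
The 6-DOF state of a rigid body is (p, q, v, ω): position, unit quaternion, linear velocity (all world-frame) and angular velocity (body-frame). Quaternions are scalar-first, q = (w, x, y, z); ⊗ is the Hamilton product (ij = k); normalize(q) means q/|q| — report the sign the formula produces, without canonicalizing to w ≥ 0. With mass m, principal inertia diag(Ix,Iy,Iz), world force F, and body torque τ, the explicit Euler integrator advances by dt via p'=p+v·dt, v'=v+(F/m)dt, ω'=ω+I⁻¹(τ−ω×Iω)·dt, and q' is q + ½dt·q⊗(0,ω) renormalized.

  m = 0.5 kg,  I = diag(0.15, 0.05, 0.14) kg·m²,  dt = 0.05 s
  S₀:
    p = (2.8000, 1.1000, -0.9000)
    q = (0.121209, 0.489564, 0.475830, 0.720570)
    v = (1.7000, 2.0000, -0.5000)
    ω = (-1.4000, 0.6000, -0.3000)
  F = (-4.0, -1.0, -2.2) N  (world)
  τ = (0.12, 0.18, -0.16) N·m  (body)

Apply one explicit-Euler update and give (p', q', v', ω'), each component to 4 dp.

p' = (2.8850, 1.2000, -0.9250)
q' = (0.1365, 0.4706, 0.4558, 0.7431)
v' = (1.3000, 1.9000, -0.7200)
ω' = (-1.3546, 0.7758, -0.3871)

ω×(Iω) gyroscopic = (-0.0162, 0.0042, 0.0840)
angular accel α = (0.9080, 3.5160, -1.7429)
new body rate ω' = (-1.3546, 0.7758, -0.3871)
q⊗(0,ω) = (0.6160626, -0.7447836, -0.7892034, 0.9235377)
updated quaternion q' = (0.1365, 0.4706, 0.4558, 0.7431)
a = F/m = (-8.0000, -2.0000, -4.4000)
new position p' = (2.8850, 1.2000, -0.9250)
new velocity v' = (1.3000, 1.9000, -0.7200)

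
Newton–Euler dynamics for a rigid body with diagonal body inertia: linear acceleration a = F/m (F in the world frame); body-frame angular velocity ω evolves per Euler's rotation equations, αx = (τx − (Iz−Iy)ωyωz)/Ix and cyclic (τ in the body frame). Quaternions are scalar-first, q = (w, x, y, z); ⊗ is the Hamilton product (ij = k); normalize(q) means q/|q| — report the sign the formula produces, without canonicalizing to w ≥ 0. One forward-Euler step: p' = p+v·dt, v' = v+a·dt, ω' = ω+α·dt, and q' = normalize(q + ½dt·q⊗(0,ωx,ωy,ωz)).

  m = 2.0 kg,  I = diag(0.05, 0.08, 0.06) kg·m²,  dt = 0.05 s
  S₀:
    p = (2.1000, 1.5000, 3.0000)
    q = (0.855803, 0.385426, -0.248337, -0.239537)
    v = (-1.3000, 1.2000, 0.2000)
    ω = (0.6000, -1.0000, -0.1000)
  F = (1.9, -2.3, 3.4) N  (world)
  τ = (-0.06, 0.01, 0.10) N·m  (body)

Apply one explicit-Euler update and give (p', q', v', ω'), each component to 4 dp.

p' = (2.0350, 1.5600, 3.0100)
q' = (0.8429, 0.3927, -0.2722, -0.2475)
v' = (-1.2525, 1.1425, 0.2850)
ω' = (0.5420, -0.9941, -0.0017)

p' = p + v·dt = (2.0350, 1.5600, 3.0100)
new velocity v' = (-1.2525, 1.1425, 0.2850)
precession coupling ω×(Iω) = (-0.0020, 0.0006, -0.0180)
α = I⁻¹(τ − ω×Iω) = (-1.1600, 0.1175, 1.9667)
ω + α·dt = (0.5420, -0.9941, -0.0017)
Hamilton product q⊗(0,ω) = (-0.5035463, 0.2987785, -0.9609826, -0.3220041)
q' = normalize(q + ½dt·q⊗(0,ω)) = (0.8429, 0.3927, -0.2722, -0.2475)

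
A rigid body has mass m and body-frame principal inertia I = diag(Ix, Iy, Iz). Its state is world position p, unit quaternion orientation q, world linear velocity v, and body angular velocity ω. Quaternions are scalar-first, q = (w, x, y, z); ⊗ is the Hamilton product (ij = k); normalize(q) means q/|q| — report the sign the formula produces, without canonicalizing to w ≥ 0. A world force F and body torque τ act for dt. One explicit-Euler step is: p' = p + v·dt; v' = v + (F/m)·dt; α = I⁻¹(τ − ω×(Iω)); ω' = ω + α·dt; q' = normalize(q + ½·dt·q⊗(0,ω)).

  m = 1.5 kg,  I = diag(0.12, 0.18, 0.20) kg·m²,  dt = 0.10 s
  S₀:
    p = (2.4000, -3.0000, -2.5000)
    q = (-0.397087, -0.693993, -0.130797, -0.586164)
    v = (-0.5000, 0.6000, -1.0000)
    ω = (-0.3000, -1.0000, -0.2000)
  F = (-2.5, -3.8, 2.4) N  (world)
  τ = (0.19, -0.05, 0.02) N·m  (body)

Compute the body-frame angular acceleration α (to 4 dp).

α = (1.5500, -0.2511, 0.0100)

ω×(Iω) gyroscopic = (0.0040, -0.0048, 0.0180)
(τ − ω×Iω)/I = (1.5500, -0.2511, 0.0100)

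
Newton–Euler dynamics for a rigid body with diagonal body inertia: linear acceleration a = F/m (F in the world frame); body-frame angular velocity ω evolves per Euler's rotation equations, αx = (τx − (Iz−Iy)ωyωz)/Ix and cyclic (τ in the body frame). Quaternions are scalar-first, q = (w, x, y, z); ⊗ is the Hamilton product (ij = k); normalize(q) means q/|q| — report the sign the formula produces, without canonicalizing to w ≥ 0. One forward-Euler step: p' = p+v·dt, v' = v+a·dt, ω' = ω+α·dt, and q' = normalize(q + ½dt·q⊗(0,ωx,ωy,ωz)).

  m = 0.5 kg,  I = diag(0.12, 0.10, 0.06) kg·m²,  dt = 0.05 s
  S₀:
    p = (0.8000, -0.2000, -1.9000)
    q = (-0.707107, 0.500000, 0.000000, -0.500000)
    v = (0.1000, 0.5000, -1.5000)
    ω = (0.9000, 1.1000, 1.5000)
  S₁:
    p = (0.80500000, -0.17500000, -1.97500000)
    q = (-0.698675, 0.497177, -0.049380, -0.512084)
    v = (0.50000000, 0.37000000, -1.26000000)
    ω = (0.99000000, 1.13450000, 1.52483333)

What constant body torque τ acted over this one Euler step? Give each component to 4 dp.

τ = (0.1500, 0.1500, 0.0100)

rate change Δω = (0.09000000, 0.03450000, 0.02483333)
gyro term ω₀×Iω₀ = (-0.0660, 0.0810, -0.0198)
τ = I·(Δω/dt) + ω₀×(Iω₀) = (0.1500, 0.1500, 0.0100)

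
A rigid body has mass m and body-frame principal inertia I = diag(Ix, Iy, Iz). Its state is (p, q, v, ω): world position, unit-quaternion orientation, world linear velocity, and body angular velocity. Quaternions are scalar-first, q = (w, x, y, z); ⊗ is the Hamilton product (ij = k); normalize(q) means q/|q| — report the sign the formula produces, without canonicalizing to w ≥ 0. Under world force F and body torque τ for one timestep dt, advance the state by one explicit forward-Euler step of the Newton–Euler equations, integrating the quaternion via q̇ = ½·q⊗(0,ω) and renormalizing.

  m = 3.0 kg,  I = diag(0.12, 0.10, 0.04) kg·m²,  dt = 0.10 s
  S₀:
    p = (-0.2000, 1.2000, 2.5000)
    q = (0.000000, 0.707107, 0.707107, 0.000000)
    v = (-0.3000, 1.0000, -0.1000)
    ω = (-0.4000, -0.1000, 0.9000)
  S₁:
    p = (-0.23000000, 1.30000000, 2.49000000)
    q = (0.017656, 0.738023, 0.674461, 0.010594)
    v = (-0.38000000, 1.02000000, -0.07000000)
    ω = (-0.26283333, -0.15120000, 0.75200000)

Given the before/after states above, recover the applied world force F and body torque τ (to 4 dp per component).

F = (-2.4000, 0.6000, 0.9000)
τ = (0.1700, -0.0800, -0.0600)

ω₁ − ω₀ = (0.13716667, -0.05120000, -0.14800000)
ω₀×(Iω₀) = (0.0054, -0.0288, -0.0008)
applied torque τ = (0.1700, -0.0800, -0.0600)
velocity change Δv = (-0.08000000, 0.02000000, 0.03000000)
applied force F = (-2.4000, 0.6000, 0.9000)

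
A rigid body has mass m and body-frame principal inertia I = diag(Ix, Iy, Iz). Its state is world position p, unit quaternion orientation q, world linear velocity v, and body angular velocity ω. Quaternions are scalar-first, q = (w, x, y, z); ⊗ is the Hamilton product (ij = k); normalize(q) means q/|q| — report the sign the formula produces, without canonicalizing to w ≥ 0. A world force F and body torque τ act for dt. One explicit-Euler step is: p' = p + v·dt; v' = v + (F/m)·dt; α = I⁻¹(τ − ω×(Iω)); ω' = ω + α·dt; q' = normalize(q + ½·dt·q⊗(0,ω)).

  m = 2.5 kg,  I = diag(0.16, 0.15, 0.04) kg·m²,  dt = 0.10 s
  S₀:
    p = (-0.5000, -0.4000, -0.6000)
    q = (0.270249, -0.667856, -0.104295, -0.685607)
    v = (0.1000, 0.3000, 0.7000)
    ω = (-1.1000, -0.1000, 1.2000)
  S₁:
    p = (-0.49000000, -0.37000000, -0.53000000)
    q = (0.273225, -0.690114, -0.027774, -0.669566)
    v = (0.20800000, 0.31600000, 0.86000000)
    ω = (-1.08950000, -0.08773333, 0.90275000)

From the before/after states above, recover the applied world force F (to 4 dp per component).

Δv = v₁−v₀ = (0.10800000, 0.01600000, 0.16000000)
applied force F = (2.7000, 0.4000, 4.0000)

F = (2.7000, 0.4000, 4.0000)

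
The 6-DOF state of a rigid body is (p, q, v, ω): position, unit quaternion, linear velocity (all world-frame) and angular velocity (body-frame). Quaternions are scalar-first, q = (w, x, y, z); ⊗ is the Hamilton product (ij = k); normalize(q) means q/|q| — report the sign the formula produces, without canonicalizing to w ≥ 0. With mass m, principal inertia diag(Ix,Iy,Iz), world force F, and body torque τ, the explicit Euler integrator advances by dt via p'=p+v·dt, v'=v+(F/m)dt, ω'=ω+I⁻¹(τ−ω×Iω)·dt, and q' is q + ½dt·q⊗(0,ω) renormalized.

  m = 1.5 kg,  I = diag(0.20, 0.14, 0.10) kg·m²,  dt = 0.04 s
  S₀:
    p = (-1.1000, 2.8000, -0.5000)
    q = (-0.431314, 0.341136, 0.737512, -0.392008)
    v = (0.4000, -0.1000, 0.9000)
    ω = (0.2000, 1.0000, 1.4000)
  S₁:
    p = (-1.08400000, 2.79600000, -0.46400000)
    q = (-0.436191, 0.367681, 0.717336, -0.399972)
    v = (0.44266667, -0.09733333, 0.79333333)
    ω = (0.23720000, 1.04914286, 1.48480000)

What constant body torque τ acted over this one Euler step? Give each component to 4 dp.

rate change Δω = (0.03720000, 0.04914286, 0.08480000)
applied torque τ = (0.1300, 0.2000, 0.2000)

τ = (0.1300, 0.2000, 0.2000)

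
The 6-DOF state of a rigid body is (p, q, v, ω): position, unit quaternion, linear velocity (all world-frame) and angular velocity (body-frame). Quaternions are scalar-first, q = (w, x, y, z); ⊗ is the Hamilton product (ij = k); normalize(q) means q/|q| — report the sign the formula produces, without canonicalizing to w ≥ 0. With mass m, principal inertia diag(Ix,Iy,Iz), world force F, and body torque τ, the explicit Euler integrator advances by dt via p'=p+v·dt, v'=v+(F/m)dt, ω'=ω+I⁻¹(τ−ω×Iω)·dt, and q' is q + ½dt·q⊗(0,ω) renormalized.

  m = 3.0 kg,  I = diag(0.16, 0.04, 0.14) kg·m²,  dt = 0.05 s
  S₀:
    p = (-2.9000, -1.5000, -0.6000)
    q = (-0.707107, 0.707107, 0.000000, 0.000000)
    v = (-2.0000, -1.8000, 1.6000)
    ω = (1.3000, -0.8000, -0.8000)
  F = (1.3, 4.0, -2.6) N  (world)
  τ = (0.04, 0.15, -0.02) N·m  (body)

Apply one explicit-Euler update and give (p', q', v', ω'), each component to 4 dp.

p' = (-3.0000, -1.5900, -0.5200)
q' = (-0.7294, 0.6835, 0.0283, 0.0000)
v' = (-1.9783, -1.7333, 1.5567)
ω' = (1.2925, -0.5865, -0.8517)

a = (0.4333, 1.3333, -0.8667)
p + v·dt = (-3.0000, -1.5900, -0.5200)
v + (F/m)dt = (-1.9783, -1.7333, 1.5567)
precession coupling ω×(Iω) = (0.0640, -0.0208, 0.1248)
(τ − ω×Iω)/I = (-0.1500, 4.2700, -1.0343)
new body rate ω' = (1.2925, -0.5865, -0.8517)
q⊗(0,ω) = (-0.9192391, -0.9192391, 1.1313712, 0.0000000)
q + ½dt·q⊗(0,ω), renormalized = (-0.7294, 0.6835, 0.0283, 0.0000)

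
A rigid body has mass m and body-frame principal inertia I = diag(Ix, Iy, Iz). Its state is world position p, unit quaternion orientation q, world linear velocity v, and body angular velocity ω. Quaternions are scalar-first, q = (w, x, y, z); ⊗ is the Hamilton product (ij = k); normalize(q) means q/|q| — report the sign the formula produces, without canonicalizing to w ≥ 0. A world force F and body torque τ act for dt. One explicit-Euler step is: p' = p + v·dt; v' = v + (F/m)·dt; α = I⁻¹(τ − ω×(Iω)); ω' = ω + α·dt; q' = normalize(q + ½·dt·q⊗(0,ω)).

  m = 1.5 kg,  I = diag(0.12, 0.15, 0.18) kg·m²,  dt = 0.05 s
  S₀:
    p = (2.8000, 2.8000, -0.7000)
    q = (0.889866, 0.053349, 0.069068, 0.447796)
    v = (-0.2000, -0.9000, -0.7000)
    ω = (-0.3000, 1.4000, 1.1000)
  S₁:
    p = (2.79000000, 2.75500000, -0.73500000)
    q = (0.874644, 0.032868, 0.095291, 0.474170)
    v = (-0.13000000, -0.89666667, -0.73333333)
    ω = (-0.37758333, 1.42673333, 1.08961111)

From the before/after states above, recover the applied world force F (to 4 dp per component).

F = (2.1000, 0.1000, -1.0000)

velocity change Δv = (0.07000000, 0.00333333, -0.03333333)
applied force F = (2.1000, 0.1000, -1.0000)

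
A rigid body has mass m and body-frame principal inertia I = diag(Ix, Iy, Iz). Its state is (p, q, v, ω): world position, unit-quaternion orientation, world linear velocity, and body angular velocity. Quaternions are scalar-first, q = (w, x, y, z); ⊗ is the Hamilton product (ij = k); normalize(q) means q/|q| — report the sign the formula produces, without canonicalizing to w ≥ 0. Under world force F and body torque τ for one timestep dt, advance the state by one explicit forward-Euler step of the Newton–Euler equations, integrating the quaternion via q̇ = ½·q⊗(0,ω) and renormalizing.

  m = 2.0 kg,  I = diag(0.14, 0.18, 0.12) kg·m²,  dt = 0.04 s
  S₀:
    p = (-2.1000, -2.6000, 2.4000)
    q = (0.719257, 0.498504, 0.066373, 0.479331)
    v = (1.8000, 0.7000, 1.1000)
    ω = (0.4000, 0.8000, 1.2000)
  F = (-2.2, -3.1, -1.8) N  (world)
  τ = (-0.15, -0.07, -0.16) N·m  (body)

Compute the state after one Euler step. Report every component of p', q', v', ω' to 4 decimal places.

new position p' = (-2.0280, -2.5720, 2.4440)
new velocity v' = (1.7560, 0.6380, 1.0640)
precession coupling ω×(Iω) = (-0.0576, 0.0096, 0.0128)
α = I⁻¹(τ − ω×Iω) = (-0.6600, -0.4422, -1.4400)
new body rate ω' = (0.3736, 0.7823, 1.1424)
Hamilton product q⊗(0,ω) = (-0.8276972, -0.0161144, 0.1689332, 1.2353624)
q' = normalize(q + ½dt·q⊗(0,ω)) = (0.7024, 0.4980, 0.0697, 0.5038)

p' = (-2.0280, -2.5720, 2.4440)
q' = (0.7024, 0.4980, 0.0697, 0.5038)
v' = (1.7560, 0.6380, 1.0640)
ω' = (0.3736, 0.7823, 1.1424)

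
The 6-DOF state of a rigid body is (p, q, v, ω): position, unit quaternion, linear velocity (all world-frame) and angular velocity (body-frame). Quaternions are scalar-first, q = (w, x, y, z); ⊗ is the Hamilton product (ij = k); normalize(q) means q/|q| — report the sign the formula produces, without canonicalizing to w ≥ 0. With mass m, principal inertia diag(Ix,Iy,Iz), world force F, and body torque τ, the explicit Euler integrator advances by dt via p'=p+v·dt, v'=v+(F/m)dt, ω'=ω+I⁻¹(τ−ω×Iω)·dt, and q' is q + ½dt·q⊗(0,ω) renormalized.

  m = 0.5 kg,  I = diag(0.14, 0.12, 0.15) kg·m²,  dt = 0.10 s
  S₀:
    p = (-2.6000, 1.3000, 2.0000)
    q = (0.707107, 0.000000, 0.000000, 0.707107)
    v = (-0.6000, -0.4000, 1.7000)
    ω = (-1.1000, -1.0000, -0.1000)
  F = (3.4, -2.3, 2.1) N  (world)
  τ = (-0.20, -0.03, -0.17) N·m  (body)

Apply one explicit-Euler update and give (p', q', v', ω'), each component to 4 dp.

p' = (-2.6600, 1.2600, 2.1700)
q' = (0.7087, -0.0035, -0.0740, 0.7016)
v' = (0.0800, -0.8600, 2.1200)
ω' = (-1.2450, -1.0241, -0.1987)

new position p' = (-2.6600, 1.2600, 2.1700)
v' = v + a·dt = (0.0800, -0.8600, 2.1200)
angular accel α = (-1.4500, -0.2408, -0.9867)
new body rate ω' = (-1.2450, -1.0241, -0.1987)
2q̇ = q⊗(0,ω) = (0.0707107, -0.0707107, -1.4849247, -0.0707107)
q + ½dt·q⊗(0,ω), renormalized = (0.7087, -0.0035, -0.0740, 0.7016)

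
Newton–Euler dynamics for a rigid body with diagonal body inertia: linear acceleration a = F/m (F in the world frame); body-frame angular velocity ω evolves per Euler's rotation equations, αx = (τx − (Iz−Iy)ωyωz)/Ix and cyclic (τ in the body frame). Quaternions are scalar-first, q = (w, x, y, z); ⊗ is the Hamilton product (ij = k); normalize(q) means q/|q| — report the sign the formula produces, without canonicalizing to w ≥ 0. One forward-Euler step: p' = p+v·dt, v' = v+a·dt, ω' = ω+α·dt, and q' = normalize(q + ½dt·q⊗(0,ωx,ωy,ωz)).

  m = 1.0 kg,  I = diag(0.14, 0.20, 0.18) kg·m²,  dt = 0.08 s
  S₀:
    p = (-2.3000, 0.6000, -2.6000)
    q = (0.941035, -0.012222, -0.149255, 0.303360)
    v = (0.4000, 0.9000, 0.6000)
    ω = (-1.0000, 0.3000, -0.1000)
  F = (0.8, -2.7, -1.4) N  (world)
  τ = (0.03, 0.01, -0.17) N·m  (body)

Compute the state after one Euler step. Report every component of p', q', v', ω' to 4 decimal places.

p' = (-2.2680, 0.6720, -2.5520)
q' = (0.9427, -0.0529, -0.1500, 0.2932)
v' = (0.4640, 0.6840, 0.4880)
ω' = (-0.9832, 0.3056, -0.1676)

gyro term ω×Iω = (0.0006, -0.0040, -0.0180)
angular accel α = (0.2100, 0.0700, -0.8444)
ω + α·dt = (-0.9832, 0.3056, -0.1676)
q⊗(0,ω) = (0.0628905, -1.0171175, -0.0222717, -0.2470251)
q' = normalize(q + ½dt·q⊗(0,ω)) = (0.9427, -0.0529, -0.1500, 0.2932)
a = (0.8000, -2.7000, -1.4000)
p + v·dt = (-2.2680, 0.6720, -2.5520)
new velocity v' = (0.4640, 0.6840, 0.4880)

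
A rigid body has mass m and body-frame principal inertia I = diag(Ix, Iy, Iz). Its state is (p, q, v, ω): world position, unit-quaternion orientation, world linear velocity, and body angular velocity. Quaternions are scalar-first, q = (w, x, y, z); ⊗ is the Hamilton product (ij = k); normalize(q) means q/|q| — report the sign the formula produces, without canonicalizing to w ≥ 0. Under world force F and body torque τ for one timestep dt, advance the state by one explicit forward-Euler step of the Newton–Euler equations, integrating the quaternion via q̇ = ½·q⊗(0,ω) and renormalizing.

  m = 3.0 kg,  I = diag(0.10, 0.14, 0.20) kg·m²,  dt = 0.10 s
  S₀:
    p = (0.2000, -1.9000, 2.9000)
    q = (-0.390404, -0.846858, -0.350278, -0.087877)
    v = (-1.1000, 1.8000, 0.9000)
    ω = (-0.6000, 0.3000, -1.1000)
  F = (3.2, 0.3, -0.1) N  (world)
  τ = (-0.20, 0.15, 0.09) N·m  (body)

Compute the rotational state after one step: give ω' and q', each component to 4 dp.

angular accel α = (-1.8020, 1.5429, 0.4860)
ω + α·dt = (-0.7802, 0.4543, -1.0514)
q⊗(0,ω) = (-0.4996961, 0.6459113, -0.9959388, -0.0347798)
q + ½dt·q⊗(0,ω), renormalized = (-0.4145, -0.8129, -0.3992, -0.0894)

ω' = (-0.7802, 0.4543, -1.0514)
q' = (-0.4145, -0.8129, -0.3992, -0.0894)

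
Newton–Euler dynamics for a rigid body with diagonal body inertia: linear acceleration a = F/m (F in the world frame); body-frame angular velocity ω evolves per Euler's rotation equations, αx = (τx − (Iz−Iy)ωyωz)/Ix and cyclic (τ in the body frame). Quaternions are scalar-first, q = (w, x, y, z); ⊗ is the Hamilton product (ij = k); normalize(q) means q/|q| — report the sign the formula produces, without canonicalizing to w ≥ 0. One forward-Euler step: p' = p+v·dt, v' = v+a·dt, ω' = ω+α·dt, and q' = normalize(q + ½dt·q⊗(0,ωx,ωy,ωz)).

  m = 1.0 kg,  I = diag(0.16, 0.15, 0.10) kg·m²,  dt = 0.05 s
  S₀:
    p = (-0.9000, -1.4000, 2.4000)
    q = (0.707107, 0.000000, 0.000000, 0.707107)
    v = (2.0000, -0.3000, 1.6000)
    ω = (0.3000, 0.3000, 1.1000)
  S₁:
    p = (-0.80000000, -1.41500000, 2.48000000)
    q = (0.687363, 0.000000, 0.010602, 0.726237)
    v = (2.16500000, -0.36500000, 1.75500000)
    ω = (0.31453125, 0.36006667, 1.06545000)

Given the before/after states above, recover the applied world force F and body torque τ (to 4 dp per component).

F = (3.3000, -1.3000, 3.1000)
τ = (0.0300, 0.2000, -0.0700)

ω₁ − ω₀ = (0.01453125, 0.06006667, -0.03455000)
ω₀×(Iω₀) = (-0.0165, 0.0198, -0.0009)
applied torque τ = (0.0300, 0.2000, -0.0700)
v₁ − v₀ = (0.16500000, -0.06500000, 0.15500000)
m·(v₁−v₀)/dt = (3.3000, -1.3000, 3.1000)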